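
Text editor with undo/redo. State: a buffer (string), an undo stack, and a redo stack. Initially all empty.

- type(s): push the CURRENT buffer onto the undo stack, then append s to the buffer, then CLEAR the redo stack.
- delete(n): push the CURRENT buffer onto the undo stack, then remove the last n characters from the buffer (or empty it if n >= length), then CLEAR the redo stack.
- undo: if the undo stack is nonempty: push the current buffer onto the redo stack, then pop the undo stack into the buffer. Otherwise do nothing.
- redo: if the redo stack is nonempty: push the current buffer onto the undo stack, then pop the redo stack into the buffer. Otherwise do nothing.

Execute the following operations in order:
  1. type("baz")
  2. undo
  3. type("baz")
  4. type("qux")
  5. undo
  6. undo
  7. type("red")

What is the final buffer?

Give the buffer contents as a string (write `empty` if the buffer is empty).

After op 1 (type): buf='baz' undo_depth=1 redo_depth=0
After op 2 (undo): buf='(empty)' undo_depth=0 redo_depth=1
After op 3 (type): buf='baz' undo_depth=1 redo_depth=0
After op 4 (type): buf='bazqux' undo_depth=2 redo_depth=0
After op 5 (undo): buf='baz' undo_depth=1 redo_depth=1
After op 6 (undo): buf='(empty)' undo_depth=0 redo_depth=2
After op 7 (type): buf='red' undo_depth=1 redo_depth=0

Answer: red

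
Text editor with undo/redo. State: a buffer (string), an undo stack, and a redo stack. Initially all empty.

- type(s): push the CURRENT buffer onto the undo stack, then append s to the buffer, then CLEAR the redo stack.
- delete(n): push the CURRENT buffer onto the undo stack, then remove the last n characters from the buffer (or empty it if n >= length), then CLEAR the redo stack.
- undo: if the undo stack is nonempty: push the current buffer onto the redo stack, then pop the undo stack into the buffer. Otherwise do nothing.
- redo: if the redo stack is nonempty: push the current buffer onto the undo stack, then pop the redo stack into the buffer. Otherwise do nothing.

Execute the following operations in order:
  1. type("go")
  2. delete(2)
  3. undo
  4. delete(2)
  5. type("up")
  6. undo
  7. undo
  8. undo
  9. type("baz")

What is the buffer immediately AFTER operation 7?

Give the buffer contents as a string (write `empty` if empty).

After op 1 (type): buf='go' undo_depth=1 redo_depth=0
After op 2 (delete): buf='(empty)' undo_depth=2 redo_depth=0
After op 3 (undo): buf='go' undo_depth=1 redo_depth=1
After op 4 (delete): buf='(empty)' undo_depth=2 redo_depth=0
After op 5 (type): buf='up' undo_depth=3 redo_depth=0
After op 6 (undo): buf='(empty)' undo_depth=2 redo_depth=1
After op 7 (undo): buf='go' undo_depth=1 redo_depth=2

Answer: go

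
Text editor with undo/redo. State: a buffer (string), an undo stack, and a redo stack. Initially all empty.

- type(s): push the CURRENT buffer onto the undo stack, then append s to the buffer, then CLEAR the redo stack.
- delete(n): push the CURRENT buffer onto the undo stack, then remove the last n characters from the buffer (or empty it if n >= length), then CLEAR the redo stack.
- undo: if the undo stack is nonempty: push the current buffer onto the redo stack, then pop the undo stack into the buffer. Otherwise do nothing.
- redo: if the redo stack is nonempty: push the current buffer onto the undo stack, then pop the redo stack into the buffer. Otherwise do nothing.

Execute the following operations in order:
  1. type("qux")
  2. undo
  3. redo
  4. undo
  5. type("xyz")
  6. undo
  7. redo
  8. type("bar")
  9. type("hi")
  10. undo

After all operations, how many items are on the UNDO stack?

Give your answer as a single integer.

After op 1 (type): buf='qux' undo_depth=1 redo_depth=0
After op 2 (undo): buf='(empty)' undo_depth=0 redo_depth=1
After op 3 (redo): buf='qux' undo_depth=1 redo_depth=0
After op 4 (undo): buf='(empty)' undo_depth=0 redo_depth=1
After op 5 (type): buf='xyz' undo_depth=1 redo_depth=0
After op 6 (undo): buf='(empty)' undo_depth=0 redo_depth=1
After op 7 (redo): buf='xyz' undo_depth=1 redo_depth=0
After op 8 (type): buf='xyzbar' undo_depth=2 redo_depth=0
After op 9 (type): buf='xyzbarhi' undo_depth=3 redo_depth=0
After op 10 (undo): buf='xyzbar' undo_depth=2 redo_depth=1

Answer: 2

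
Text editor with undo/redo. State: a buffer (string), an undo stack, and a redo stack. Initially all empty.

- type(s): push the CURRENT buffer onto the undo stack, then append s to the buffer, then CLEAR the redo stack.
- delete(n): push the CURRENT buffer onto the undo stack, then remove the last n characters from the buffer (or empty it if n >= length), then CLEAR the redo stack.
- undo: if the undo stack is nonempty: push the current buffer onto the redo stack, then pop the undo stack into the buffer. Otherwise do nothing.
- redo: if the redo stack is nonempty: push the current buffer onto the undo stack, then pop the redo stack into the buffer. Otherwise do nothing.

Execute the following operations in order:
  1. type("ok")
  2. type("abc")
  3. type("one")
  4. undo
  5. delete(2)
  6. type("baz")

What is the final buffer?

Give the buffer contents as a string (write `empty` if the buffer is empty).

After op 1 (type): buf='ok' undo_depth=1 redo_depth=0
After op 2 (type): buf='okabc' undo_depth=2 redo_depth=0
After op 3 (type): buf='okabcone' undo_depth=3 redo_depth=0
After op 4 (undo): buf='okabc' undo_depth=2 redo_depth=1
After op 5 (delete): buf='oka' undo_depth=3 redo_depth=0
After op 6 (type): buf='okabaz' undo_depth=4 redo_depth=0

Answer: okabaz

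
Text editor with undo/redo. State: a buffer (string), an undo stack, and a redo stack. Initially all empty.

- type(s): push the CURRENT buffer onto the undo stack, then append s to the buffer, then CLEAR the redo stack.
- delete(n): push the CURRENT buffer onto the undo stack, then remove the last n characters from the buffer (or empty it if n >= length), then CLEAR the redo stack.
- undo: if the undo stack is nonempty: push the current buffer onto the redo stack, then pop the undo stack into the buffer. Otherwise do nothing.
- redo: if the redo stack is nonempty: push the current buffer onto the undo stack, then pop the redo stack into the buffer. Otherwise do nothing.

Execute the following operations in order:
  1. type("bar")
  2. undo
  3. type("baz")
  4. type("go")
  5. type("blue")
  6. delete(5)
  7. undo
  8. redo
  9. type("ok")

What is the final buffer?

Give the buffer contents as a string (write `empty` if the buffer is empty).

After op 1 (type): buf='bar' undo_depth=1 redo_depth=0
After op 2 (undo): buf='(empty)' undo_depth=0 redo_depth=1
After op 3 (type): buf='baz' undo_depth=1 redo_depth=0
After op 4 (type): buf='bazgo' undo_depth=2 redo_depth=0
After op 5 (type): buf='bazgoblue' undo_depth=3 redo_depth=0
After op 6 (delete): buf='bazg' undo_depth=4 redo_depth=0
After op 7 (undo): buf='bazgoblue' undo_depth=3 redo_depth=1
After op 8 (redo): buf='bazg' undo_depth=4 redo_depth=0
After op 9 (type): buf='bazgok' undo_depth=5 redo_depth=0

Answer: bazgok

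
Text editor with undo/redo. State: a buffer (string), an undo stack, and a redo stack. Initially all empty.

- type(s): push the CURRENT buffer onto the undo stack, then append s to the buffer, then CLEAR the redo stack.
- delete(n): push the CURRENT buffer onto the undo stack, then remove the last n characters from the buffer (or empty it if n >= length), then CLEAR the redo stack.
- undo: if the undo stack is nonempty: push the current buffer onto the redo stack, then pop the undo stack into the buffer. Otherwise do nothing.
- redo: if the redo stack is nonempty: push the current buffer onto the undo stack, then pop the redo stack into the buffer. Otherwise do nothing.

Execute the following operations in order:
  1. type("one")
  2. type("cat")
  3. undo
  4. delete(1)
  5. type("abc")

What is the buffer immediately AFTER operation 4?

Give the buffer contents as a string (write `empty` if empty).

After op 1 (type): buf='one' undo_depth=1 redo_depth=0
After op 2 (type): buf='onecat' undo_depth=2 redo_depth=0
After op 3 (undo): buf='one' undo_depth=1 redo_depth=1
After op 4 (delete): buf='on' undo_depth=2 redo_depth=0

Answer: on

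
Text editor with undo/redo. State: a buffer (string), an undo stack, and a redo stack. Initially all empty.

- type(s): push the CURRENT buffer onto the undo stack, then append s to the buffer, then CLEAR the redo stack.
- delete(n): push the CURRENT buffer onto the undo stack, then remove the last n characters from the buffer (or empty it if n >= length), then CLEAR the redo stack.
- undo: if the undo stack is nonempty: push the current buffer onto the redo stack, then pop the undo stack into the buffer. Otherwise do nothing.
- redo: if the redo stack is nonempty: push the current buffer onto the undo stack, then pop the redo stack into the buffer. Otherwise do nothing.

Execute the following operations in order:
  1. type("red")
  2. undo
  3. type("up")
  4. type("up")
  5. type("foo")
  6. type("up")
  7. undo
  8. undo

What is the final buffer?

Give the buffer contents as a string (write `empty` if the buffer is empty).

Answer: upup

Derivation:
After op 1 (type): buf='red' undo_depth=1 redo_depth=0
After op 2 (undo): buf='(empty)' undo_depth=0 redo_depth=1
After op 3 (type): buf='up' undo_depth=1 redo_depth=0
After op 4 (type): buf='upup' undo_depth=2 redo_depth=0
After op 5 (type): buf='upupfoo' undo_depth=3 redo_depth=0
After op 6 (type): buf='upupfooup' undo_depth=4 redo_depth=0
After op 7 (undo): buf='upupfoo' undo_depth=3 redo_depth=1
After op 8 (undo): buf='upup' undo_depth=2 redo_depth=2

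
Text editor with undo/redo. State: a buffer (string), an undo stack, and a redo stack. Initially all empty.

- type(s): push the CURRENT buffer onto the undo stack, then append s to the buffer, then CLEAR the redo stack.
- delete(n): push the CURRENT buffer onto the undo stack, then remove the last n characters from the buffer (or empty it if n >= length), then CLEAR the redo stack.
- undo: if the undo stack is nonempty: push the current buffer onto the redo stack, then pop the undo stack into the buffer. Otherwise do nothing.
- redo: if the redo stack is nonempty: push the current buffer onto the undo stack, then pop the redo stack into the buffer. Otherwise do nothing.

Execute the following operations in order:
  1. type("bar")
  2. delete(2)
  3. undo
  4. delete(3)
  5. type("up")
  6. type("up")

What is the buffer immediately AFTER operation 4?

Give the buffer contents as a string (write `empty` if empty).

Answer: empty

Derivation:
After op 1 (type): buf='bar' undo_depth=1 redo_depth=0
After op 2 (delete): buf='b' undo_depth=2 redo_depth=0
After op 3 (undo): buf='bar' undo_depth=1 redo_depth=1
After op 4 (delete): buf='(empty)' undo_depth=2 redo_depth=0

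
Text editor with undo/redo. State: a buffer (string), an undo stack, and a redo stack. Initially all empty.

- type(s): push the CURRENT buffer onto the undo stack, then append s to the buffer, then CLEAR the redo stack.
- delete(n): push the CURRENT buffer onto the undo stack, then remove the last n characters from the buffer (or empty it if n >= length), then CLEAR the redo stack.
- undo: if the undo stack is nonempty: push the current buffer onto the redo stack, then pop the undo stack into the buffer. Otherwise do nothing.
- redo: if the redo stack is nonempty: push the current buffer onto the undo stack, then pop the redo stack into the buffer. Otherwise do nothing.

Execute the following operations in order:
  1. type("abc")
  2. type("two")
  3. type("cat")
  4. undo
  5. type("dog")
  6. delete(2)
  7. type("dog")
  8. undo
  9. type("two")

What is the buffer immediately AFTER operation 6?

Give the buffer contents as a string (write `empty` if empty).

Answer: abctwod

Derivation:
After op 1 (type): buf='abc' undo_depth=1 redo_depth=0
After op 2 (type): buf='abctwo' undo_depth=2 redo_depth=0
After op 3 (type): buf='abctwocat' undo_depth=3 redo_depth=0
After op 4 (undo): buf='abctwo' undo_depth=2 redo_depth=1
After op 5 (type): buf='abctwodog' undo_depth=3 redo_depth=0
After op 6 (delete): buf='abctwod' undo_depth=4 redo_depth=0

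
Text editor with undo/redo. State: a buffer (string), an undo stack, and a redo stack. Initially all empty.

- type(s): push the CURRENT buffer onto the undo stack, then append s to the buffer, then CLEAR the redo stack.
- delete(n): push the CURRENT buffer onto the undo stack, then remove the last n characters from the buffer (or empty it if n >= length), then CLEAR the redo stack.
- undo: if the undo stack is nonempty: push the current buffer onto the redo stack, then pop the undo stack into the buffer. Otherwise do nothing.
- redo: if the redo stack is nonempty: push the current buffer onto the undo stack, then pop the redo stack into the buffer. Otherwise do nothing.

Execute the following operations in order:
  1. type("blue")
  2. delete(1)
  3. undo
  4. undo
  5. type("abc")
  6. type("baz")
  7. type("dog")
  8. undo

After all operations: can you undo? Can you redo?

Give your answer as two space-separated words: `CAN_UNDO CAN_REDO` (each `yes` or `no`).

After op 1 (type): buf='blue' undo_depth=1 redo_depth=0
After op 2 (delete): buf='blu' undo_depth=2 redo_depth=0
After op 3 (undo): buf='blue' undo_depth=1 redo_depth=1
After op 4 (undo): buf='(empty)' undo_depth=0 redo_depth=2
After op 5 (type): buf='abc' undo_depth=1 redo_depth=0
After op 6 (type): buf='abcbaz' undo_depth=2 redo_depth=0
After op 7 (type): buf='abcbazdog' undo_depth=3 redo_depth=0
After op 8 (undo): buf='abcbaz' undo_depth=2 redo_depth=1

Answer: yes yes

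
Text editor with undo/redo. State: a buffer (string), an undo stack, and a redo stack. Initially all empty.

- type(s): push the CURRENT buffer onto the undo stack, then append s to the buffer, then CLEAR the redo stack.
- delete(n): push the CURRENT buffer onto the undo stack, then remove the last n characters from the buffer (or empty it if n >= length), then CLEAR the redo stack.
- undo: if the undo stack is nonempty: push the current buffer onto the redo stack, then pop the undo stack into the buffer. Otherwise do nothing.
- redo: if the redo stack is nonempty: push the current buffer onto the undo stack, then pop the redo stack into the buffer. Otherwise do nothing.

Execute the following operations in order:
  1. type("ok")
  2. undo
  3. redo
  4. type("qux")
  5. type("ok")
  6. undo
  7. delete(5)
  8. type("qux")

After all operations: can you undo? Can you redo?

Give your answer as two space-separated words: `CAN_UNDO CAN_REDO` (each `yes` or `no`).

After op 1 (type): buf='ok' undo_depth=1 redo_depth=0
After op 2 (undo): buf='(empty)' undo_depth=0 redo_depth=1
After op 3 (redo): buf='ok' undo_depth=1 redo_depth=0
After op 4 (type): buf='okqux' undo_depth=2 redo_depth=0
After op 5 (type): buf='okquxok' undo_depth=3 redo_depth=0
After op 6 (undo): buf='okqux' undo_depth=2 redo_depth=1
After op 7 (delete): buf='(empty)' undo_depth=3 redo_depth=0
After op 8 (type): buf='qux' undo_depth=4 redo_depth=0

Answer: yes no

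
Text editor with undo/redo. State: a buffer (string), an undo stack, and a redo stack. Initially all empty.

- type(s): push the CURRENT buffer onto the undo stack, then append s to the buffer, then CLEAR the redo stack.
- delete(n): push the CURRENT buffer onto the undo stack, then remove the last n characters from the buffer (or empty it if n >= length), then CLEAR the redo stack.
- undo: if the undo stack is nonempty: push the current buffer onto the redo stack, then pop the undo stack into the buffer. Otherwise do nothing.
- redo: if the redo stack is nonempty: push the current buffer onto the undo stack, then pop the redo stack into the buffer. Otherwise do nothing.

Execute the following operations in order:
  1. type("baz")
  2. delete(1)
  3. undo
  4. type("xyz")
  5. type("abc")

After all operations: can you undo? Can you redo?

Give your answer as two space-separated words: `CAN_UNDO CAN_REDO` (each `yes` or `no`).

Answer: yes no

Derivation:
After op 1 (type): buf='baz' undo_depth=1 redo_depth=0
After op 2 (delete): buf='ba' undo_depth=2 redo_depth=0
After op 3 (undo): buf='baz' undo_depth=1 redo_depth=1
After op 4 (type): buf='bazxyz' undo_depth=2 redo_depth=0
After op 5 (type): buf='bazxyzabc' undo_depth=3 redo_depth=0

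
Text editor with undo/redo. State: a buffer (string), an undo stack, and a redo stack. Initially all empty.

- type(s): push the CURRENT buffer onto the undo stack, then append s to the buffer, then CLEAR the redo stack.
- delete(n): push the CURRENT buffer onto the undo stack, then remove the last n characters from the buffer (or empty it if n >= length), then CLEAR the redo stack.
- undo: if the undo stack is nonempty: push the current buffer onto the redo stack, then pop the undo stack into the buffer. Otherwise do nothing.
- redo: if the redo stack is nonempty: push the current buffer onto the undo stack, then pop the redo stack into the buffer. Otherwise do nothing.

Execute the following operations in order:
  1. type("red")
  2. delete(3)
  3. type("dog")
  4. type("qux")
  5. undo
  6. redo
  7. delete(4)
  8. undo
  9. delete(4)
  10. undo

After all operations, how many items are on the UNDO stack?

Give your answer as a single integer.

Answer: 4

Derivation:
After op 1 (type): buf='red' undo_depth=1 redo_depth=0
After op 2 (delete): buf='(empty)' undo_depth=2 redo_depth=0
After op 3 (type): buf='dog' undo_depth=3 redo_depth=0
After op 4 (type): buf='dogqux' undo_depth=4 redo_depth=0
After op 5 (undo): buf='dog' undo_depth=3 redo_depth=1
After op 6 (redo): buf='dogqux' undo_depth=4 redo_depth=0
After op 7 (delete): buf='do' undo_depth=5 redo_depth=0
After op 8 (undo): buf='dogqux' undo_depth=4 redo_depth=1
After op 9 (delete): buf='do' undo_depth=5 redo_depth=0
After op 10 (undo): buf='dogqux' undo_depth=4 redo_depth=1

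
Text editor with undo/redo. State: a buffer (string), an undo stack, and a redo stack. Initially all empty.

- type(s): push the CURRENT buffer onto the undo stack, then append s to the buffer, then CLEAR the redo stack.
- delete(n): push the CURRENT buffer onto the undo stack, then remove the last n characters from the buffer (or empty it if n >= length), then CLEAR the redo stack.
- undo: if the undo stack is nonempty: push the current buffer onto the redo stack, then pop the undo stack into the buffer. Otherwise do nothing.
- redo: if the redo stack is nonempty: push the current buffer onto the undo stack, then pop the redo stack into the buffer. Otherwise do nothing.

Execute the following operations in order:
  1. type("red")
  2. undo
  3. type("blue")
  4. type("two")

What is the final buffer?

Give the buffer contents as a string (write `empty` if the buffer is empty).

Answer: bluetwo

Derivation:
After op 1 (type): buf='red' undo_depth=1 redo_depth=0
After op 2 (undo): buf='(empty)' undo_depth=0 redo_depth=1
After op 3 (type): buf='blue' undo_depth=1 redo_depth=0
After op 4 (type): buf='bluetwo' undo_depth=2 redo_depth=0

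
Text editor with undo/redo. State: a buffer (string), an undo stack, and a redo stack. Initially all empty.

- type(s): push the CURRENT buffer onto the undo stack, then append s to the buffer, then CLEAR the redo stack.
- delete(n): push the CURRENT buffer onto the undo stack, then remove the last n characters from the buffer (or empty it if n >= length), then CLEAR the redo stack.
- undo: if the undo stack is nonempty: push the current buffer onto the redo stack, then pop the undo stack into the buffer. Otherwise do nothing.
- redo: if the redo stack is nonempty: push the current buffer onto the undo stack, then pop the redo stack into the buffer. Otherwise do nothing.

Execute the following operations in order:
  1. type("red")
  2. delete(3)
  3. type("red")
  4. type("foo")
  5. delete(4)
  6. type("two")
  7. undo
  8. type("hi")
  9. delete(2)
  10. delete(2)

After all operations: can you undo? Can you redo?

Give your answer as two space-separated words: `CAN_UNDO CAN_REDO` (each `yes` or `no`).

After op 1 (type): buf='red' undo_depth=1 redo_depth=0
After op 2 (delete): buf='(empty)' undo_depth=2 redo_depth=0
After op 3 (type): buf='red' undo_depth=3 redo_depth=0
After op 4 (type): buf='redfoo' undo_depth=4 redo_depth=0
After op 5 (delete): buf='re' undo_depth=5 redo_depth=0
After op 6 (type): buf='retwo' undo_depth=6 redo_depth=0
After op 7 (undo): buf='re' undo_depth=5 redo_depth=1
After op 8 (type): buf='rehi' undo_depth=6 redo_depth=0
After op 9 (delete): buf='re' undo_depth=7 redo_depth=0
After op 10 (delete): buf='(empty)' undo_depth=8 redo_depth=0

Answer: yes no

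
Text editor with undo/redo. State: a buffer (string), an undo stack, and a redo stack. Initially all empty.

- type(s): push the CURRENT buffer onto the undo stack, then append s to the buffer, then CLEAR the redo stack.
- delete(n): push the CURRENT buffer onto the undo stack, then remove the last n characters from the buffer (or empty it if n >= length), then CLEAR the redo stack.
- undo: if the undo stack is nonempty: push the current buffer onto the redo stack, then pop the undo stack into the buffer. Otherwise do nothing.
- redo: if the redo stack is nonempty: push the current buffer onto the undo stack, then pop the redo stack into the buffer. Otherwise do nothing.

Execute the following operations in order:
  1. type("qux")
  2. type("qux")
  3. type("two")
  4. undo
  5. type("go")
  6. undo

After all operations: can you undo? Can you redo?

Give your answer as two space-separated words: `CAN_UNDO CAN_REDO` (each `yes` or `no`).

After op 1 (type): buf='qux' undo_depth=1 redo_depth=0
After op 2 (type): buf='quxqux' undo_depth=2 redo_depth=0
After op 3 (type): buf='quxquxtwo' undo_depth=3 redo_depth=0
After op 4 (undo): buf='quxqux' undo_depth=2 redo_depth=1
After op 5 (type): buf='quxquxgo' undo_depth=3 redo_depth=0
After op 6 (undo): buf='quxqux' undo_depth=2 redo_depth=1

Answer: yes yes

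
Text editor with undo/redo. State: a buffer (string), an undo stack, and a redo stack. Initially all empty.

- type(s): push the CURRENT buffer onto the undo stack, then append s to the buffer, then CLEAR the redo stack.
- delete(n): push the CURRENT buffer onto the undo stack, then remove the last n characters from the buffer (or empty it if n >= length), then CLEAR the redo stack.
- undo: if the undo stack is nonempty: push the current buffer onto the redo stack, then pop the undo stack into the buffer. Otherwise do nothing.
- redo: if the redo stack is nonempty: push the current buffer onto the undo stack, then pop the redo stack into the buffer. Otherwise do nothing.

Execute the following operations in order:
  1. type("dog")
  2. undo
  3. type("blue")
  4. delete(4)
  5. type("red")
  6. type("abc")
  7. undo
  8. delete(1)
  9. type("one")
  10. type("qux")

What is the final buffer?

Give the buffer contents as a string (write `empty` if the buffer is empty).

After op 1 (type): buf='dog' undo_depth=1 redo_depth=0
After op 2 (undo): buf='(empty)' undo_depth=0 redo_depth=1
After op 3 (type): buf='blue' undo_depth=1 redo_depth=0
After op 4 (delete): buf='(empty)' undo_depth=2 redo_depth=0
After op 5 (type): buf='red' undo_depth=3 redo_depth=0
After op 6 (type): buf='redabc' undo_depth=4 redo_depth=0
After op 7 (undo): buf='red' undo_depth=3 redo_depth=1
After op 8 (delete): buf='re' undo_depth=4 redo_depth=0
After op 9 (type): buf='reone' undo_depth=5 redo_depth=0
After op 10 (type): buf='reonequx' undo_depth=6 redo_depth=0

Answer: reonequx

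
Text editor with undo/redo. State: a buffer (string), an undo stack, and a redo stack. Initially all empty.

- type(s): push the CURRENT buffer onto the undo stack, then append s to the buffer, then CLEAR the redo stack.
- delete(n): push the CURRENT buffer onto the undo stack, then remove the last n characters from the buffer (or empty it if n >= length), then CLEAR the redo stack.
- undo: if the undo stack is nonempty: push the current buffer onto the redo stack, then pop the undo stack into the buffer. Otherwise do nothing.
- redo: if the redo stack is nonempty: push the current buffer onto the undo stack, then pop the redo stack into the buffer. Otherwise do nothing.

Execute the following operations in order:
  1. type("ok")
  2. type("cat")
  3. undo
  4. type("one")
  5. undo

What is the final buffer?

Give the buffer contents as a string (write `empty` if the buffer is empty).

Answer: ok

Derivation:
After op 1 (type): buf='ok' undo_depth=1 redo_depth=0
After op 2 (type): buf='okcat' undo_depth=2 redo_depth=0
After op 3 (undo): buf='ok' undo_depth=1 redo_depth=1
After op 4 (type): buf='okone' undo_depth=2 redo_depth=0
After op 5 (undo): buf='ok' undo_depth=1 redo_depth=1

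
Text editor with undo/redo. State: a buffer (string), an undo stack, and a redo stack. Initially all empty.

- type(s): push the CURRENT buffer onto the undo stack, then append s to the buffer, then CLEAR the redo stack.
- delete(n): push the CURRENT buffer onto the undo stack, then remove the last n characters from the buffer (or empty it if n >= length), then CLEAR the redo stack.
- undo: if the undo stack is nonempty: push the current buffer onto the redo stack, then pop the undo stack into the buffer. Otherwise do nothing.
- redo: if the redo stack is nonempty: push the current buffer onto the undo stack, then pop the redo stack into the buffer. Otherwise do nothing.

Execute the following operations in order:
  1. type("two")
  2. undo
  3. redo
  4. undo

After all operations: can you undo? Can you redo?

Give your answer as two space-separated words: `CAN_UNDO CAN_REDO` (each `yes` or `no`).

After op 1 (type): buf='two' undo_depth=1 redo_depth=0
After op 2 (undo): buf='(empty)' undo_depth=0 redo_depth=1
After op 3 (redo): buf='two' undo_depth=1 redo_depth=0
After op 4 (undo): buf='(empty)' undo_depth=0 redo_depth=1

Answer: no yes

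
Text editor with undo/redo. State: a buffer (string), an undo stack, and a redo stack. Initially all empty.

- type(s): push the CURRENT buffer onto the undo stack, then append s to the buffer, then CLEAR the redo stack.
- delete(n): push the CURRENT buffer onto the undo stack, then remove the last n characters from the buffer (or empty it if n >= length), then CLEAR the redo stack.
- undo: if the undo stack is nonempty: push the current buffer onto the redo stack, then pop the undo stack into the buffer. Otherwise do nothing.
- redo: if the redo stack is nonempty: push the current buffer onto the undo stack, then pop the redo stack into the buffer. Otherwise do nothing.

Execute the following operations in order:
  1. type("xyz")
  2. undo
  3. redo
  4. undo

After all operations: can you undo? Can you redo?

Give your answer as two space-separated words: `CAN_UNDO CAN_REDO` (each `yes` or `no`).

Answer: no yes

Derivation:
After op 1 (type): buf='xyz' undo_depth=1 redo_depth=0
After op 2 (undo): buf='(empty)' undo_depth=0 redo_depth=1
After op 3 (redo): buf='xyz' undo_depth=1 redo_depth=0
After op 4 (undo): buf='(empty)' undo_depth=0 redo_depth=1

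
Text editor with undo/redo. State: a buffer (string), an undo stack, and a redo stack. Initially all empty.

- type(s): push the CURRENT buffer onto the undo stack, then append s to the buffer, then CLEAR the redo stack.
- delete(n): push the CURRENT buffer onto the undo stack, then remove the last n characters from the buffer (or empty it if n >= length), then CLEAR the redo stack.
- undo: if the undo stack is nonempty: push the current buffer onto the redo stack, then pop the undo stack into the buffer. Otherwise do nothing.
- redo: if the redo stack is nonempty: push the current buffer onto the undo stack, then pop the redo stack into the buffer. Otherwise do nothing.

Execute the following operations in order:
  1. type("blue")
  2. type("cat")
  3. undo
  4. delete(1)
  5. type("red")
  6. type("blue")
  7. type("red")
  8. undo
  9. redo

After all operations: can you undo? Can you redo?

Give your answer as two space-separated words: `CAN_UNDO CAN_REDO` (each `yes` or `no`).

After op 1 (type): buf='blue' undo_depth=1 redo_depth=0
After op 2 (type): buf='bluecat' undo_depth=2 redo_depth=0
After op 3 (undo): buf='blue' undo_depth=1 redo_depth=1
After op 4 (delete): buf='blu' undo_depth=2 redo_depth=0
After op 5 (type): buf='blured' undo_depth=3 redo_depth=0
After op 6 (type): buf='bluredblue' undo_depth=4 redo_depth=0
After op 7 (type): buf='bluredbluered' undo_depth=5 redo_depth=0
After op 8 (undo): buf='bluredblue' undo_depth=4 redo_depth=1
After op 9 (redo): buf='bluredbluered' undo_depth=5 redo_depth=0

Answer: yes no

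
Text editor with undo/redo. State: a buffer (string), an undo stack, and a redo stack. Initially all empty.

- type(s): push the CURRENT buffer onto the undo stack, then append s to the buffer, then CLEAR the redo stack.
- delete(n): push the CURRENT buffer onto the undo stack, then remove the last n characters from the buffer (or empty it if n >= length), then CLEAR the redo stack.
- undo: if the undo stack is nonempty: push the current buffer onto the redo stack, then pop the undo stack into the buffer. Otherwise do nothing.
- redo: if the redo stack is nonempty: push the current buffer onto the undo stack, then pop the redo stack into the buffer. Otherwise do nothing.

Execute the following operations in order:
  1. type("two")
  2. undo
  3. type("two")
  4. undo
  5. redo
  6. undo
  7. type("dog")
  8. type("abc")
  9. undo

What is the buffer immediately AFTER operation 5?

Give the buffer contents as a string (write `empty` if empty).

After op 1 (type): buf='two' undo_depth=1 redo_depth=0
After op 2 (undo): buf='(empty)' undo_depth=0 redo_depth=1
After op 3 (type): buf='two' undo_depth=1 redo_depth=0
After op 4 (undo): buf='(empty)' undo_depth=0 redo_depth=1
After op 5 (redo): buf='two' undo_depth=1 redo_depth=0

Answer: two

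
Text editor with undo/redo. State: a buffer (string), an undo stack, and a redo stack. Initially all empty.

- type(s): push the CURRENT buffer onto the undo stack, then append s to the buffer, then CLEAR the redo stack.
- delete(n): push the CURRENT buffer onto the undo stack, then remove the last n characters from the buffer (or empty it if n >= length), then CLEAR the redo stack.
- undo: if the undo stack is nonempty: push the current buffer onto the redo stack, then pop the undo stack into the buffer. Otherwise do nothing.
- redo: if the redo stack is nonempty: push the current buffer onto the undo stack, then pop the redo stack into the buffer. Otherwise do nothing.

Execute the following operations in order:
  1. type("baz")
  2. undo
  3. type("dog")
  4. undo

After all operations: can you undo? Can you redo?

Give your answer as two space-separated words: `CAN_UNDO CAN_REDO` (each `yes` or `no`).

Answer: no yes

Derivation:
After op 1 (type): buf='baz' undo_depth=1 redo_depth=0
After op 2 (undo): buf='(empty)' undo_depth=0 redo_depth=1
After op 3 (type): buf='dog' undo_depth=1 redo_depth=0
After op 4 (undo): buf='(empty)' undo_depth=0 redo_depth=1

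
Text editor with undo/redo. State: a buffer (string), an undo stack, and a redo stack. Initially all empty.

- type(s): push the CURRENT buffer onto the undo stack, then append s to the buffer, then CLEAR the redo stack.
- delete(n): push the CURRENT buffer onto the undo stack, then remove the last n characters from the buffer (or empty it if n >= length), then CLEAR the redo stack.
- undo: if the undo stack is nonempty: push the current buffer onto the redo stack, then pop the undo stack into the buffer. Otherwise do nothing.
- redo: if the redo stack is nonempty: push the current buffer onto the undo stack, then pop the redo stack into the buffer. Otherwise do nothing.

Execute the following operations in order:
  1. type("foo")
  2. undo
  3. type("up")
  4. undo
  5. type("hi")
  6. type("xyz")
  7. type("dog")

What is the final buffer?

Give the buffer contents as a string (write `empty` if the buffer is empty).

After op 1 (type): buf='foo' undo_depth=1 redo_depth=0
After op 2 (undo): buf='(empty)' undo_depth=0 redo_depth=1
After op 3 (type): buf='up' undo_depth=1 redo_depth=0
After op 4 (undo): buf='(empty)' undo_depth=0 redo_depth=1
After op 5 (type): buf='hi' undo_depth=1 redo_depth=0
After op 6 (type): buf='hixyz' undo_depth=2 redo_depth=0
After op 7 (type): buf='hixyzdog' undo_depth=3 redo_depth=0

Answer: hixyzdog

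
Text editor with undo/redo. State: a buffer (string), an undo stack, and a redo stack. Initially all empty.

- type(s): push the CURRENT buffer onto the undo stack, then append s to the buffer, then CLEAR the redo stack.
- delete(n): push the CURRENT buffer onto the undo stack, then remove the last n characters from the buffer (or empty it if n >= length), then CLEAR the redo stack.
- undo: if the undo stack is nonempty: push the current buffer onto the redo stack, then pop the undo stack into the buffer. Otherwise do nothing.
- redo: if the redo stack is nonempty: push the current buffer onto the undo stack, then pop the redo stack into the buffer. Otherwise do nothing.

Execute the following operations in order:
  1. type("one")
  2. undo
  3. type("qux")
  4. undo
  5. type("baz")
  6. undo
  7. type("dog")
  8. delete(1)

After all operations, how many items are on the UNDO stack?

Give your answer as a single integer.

After op 1 (type): buf='one' undo_depth=1 redo_depth=0
After op 2 (undo): buf='(empty)' undo_depth=0 redo_depth=1
After op 3 (type): buf='qux' undo_depth=1 redo_depth=0
After op 4 (undo): buf='(empty)' undo_depth=0 redo_depth=1
After op 5 (type): buf='baz' undo_depth=1 redo_depth=0
After op 6 (undo): buf='(empty)' undo_depth=0 redo_depth=1
After op 7 (type): buf='dog' undo_depth=1 redo_depth=0
After op 8 (delete): buf='do' undo_depth=2 redo_depth=0

Answer: 2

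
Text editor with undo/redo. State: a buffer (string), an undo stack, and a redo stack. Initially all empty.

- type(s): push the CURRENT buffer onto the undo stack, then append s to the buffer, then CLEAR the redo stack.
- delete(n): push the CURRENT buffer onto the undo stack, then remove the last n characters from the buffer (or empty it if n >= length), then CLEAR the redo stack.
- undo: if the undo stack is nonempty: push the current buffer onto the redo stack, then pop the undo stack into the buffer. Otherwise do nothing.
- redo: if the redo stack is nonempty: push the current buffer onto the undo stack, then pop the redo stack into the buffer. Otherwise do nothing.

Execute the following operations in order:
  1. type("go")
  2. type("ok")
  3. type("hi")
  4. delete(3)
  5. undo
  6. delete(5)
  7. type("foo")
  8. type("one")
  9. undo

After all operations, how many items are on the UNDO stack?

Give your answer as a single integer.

After op 1 (type): buf='go' undo_depth=1 redo_depth=0
After op 2 (type): buf='gook' undo_depth=2 redo_depth=0
After op 3 (type): buf='gookhi' undo_depth=3 redo_depth=0
After op 4 (delete): buf='goo' undo_depth=4 redo_depth=0
After op 5 (undo): buf='gookhi' undo_depth=3 redo_depth=1
After op 6 (delete): buf='g' undo_depth=4 redo_depth=0
After op 7 (type): buf='gfoo' undo_depth=5 redo_depth=0
After op 8 (type): buf='gfooone' undo_depth=6 redo_depth=0
After op 9 (undo): buf='gfoo' undo_depth=5 redo_depth=1

Answer: 5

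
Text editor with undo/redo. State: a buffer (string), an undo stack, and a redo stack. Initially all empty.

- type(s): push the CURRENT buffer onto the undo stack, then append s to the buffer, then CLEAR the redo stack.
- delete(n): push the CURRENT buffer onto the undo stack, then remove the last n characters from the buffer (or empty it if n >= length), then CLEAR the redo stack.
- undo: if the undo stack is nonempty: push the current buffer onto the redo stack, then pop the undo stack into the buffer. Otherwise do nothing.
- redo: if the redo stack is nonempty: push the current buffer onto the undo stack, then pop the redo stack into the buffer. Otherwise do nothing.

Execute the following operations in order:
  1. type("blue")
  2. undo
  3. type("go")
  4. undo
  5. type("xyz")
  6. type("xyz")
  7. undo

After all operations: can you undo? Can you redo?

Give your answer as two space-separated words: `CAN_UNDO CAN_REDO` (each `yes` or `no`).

After op 1 (type): buf='blue' undo_depth=1 redo_depth=0
After op 2 (undo): buf='(empty)' undo_depth=0 redo_depth=1
After op 3 (type): buf='go' undo_depth=1 redo_depth=0
After op 4 (undo): buf='(empty)' undo_depth=0 redo_depth=1
After op 5 (type): buf='xyz' undo_depth=1 redo_depth=0
After op 6 (type): buf='xyzxyz' undo_depth=2 redo_depth=0
After op 7 (undo): buf='xyz' undo_depth=1 redo_depth=1

Answer: yes yes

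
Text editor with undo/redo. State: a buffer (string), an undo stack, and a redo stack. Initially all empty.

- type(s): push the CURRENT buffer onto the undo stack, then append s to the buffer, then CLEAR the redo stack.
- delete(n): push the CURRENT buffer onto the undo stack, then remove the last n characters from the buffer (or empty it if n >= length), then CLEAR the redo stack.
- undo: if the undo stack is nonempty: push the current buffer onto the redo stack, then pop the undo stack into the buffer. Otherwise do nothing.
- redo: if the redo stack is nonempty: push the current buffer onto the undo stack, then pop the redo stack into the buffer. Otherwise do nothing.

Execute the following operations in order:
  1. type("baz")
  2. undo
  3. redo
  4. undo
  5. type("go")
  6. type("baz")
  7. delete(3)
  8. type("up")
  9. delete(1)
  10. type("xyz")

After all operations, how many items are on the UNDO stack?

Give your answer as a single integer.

Answer: 6

Derivation:
After op 1 (type): buf='baz' undo_depth=1 redo_depth=0
After op 2 (undo): buf='(empty)' undo_depth=0 redo_depth=1
After op 3 (redo): buf='baz' undo_depth=1 redo_depth=0
After op 4 (undo): buf='(empty)' undo_depth=0 redo_depth=1
After op 5 (type): buf='go' undo_depth=1 redo_depth=0
After op 6 (type): buf='gobaz' undo_depth=2 redo_depth=0
After op 7 (delete): buf='go' undo_depth=3 redo_depth=0
After op 8 (type): buf='goup' undo_depth=4 redo_depth=0
After op 9 (delete): buf='gou' undo_depth=5 redo_depth=0
After op 10 (type): buf='gouxyz' undo_depth=6 redo_depth=0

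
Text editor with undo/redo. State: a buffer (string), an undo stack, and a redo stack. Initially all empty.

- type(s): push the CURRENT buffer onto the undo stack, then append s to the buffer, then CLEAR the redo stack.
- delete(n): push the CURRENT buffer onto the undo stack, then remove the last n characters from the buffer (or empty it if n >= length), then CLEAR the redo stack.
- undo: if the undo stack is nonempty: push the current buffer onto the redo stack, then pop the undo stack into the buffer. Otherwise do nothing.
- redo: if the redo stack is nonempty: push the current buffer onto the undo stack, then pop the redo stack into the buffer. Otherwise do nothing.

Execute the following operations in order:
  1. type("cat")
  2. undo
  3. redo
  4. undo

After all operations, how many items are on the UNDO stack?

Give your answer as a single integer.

After op 1 (type): buf='cat' undo_depth=1 redo_depth=0
After op 2 (undo): buf='(empty)' undo_depth=0 redo_depth=1
After op 3 (redo): buf='cat' undo_depth=1 redo_depth=0
After op 4 (undo): buf='(empty)' undo_depth=0 redo_depth=1

Answer: 0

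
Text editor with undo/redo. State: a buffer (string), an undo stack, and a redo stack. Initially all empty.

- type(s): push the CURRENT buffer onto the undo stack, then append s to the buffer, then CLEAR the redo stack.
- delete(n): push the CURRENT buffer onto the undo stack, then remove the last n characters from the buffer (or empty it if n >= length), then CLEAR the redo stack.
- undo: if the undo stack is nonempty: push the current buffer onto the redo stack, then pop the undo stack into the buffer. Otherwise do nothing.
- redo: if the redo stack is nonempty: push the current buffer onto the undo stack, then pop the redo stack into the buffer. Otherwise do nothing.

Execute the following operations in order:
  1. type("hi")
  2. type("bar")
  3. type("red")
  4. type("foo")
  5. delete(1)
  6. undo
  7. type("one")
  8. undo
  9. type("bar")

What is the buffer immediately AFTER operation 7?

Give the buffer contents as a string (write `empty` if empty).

Answer: hibarredfooone

Derivation:
After op 1 (type): buf='hi' undo_depth=1 redo_depth=0
After op 2 (type): buf='hibar' undo_depth=2 redo_depth=0
After op 3 (type): buf='hibarred' undo_depth=3 redo_depth=0
After op 4 (type): buf='hibarredfoo' undo_depth=4 redo_depth=0
After op 5 (delete): buf='hibarredfo' undo_depth=5 redo_depth=0
After op 6 (undo): buf='hibarredfoo' undo_depth=4 redo_depth=1
After op 7 (type): buf='hibarredfooone' undo_depth=5 redo_depth=0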